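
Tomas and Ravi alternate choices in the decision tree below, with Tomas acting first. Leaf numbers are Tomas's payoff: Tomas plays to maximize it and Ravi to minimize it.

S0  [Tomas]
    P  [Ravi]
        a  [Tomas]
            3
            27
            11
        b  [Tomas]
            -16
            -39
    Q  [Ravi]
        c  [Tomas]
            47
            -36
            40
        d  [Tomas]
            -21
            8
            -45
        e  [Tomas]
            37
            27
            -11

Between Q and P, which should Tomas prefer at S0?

Q

c (Tomas): max(47, -36, 40) = 47
d (Tomas): max(-21, 8, -45) = 8
e (Tomas): max(37, 27, -11) = 37
Q (Ravi): min(47, 8, 37) = 8
a (Tomas): max(3, 27, 11) = 27
b (Tomas): max(-16, -39) = -16
P (Ravi): min(27, -16) = -16
Tomas prefers the higher value; Q=8, P=-16. Q is better since 8 > -16.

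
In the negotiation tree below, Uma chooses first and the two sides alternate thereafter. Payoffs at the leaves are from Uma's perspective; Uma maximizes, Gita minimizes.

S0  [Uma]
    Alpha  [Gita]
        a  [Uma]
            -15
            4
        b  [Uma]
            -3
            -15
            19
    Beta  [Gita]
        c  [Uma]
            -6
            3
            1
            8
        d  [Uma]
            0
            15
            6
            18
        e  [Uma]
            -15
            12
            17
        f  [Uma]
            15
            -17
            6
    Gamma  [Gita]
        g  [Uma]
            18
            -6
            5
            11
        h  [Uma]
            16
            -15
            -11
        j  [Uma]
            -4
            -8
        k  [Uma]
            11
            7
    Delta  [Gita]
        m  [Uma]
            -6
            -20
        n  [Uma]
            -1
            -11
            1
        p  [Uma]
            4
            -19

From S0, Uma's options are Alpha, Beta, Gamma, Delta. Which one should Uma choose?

a (Uma): max(-15, 4) = 4
b (Uma): max(-3, -15, 19) = 19
Alpha (Gita): min(4, 19) = 4
c (Uma): max(-6, 3, 1, 8) = 8
d (Uma): max(0, 15, 6, 18) = 18
e (Uma): max(-15, 12, 17) = 17
f (Uma): max(15, -17, 6) = 15
Beta (Gita): min(8, 18, 17, 15) = 8
g (Uma): max(18, -6, 5, 11) = 18
h (Uma): max(16, -15, -11) = 16
j (Uma): max(-4, -8) = -4
k (Uma): max(11, 7) = 11
Gamma (Gita): min(18, 16, -4, 11) = -4
m (Uma): max(-6, -20) = -6
n (Uma): max(-1, -11, 1) = 1
p (Uma): max(4, -19) = 4
Delta (Gita): min(-6, 1, 4) = -6
S0 (Uma): max(4, 8, -4, -6) = 8
Uma at S0 wants the highest of {Alpha=4, Beta=8, Gamma=-4, Delta=-6}, so chooses Beta.

Beta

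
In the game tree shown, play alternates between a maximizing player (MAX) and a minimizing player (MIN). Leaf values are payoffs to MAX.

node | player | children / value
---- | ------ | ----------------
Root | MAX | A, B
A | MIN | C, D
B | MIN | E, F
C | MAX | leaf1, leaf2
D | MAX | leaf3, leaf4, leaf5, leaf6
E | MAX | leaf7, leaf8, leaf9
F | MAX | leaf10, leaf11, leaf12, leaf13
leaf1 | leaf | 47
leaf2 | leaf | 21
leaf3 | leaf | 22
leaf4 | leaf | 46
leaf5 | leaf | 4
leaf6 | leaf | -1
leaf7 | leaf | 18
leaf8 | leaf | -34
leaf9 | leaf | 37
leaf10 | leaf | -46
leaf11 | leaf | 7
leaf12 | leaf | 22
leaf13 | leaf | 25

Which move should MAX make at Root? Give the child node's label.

C (MAX): max(47, 21) = 47
D (MAX): max(22, 46, 4, -1) = 46
A (MIN): min(47, 46) = 46
E (MAX): max(18, -34, 37) = 37
F (MAX): max(-46, 7, 22, 25) = 25
B (MIN): min(37, 25) = 25
Root (MAX): max(46, 25) = 46
MAX at Root wants the highest of {A=46, B=25}, so chooses A.

A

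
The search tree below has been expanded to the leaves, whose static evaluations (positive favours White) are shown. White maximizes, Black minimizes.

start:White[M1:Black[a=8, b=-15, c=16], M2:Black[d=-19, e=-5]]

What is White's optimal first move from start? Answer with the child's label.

M1 (Black): min(8, -15, 16) = -15
M2 (Black): min(-19, -5) = -19
start (White): max(-15, -19) = -15
White at start wants the highest of {M1=-15, M2=-19}, so chooses M1.

M1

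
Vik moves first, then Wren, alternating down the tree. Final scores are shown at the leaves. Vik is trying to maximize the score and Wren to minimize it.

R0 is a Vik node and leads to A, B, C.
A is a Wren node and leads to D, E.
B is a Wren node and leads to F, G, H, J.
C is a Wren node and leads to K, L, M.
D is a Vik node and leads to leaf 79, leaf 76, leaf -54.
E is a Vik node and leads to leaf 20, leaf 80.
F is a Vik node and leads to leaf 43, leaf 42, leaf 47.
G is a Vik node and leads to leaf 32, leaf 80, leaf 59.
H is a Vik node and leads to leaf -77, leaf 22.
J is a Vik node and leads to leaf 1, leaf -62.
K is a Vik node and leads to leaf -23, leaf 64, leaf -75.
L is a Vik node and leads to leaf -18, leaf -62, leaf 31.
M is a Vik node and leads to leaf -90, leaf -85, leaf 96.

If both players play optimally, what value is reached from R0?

79

D (Vik): max(79, 76, -54) = 79
E (Vik): max(20, 80) = 80
A (Wren): min(79, 80) = 79
F (Vik): max(43, 42, 47) = 47
G (Vik): max(32, 80, 59) = 80
H (Vik): max(-77, 22) = 22
J (Vik): max(1, -62) = 1
B (Wren): min(47, 80, 22, 1) = 1
K (Vik): max(-23, 64, -75) = 64
L (Vik): max(-18, -62, 31) = 31
M (Vik): max(-90, -85, 96) = 96
C (Wren): min(64, 31, 96) = 31
R0 (Vik): max(79, 1, 31) = 79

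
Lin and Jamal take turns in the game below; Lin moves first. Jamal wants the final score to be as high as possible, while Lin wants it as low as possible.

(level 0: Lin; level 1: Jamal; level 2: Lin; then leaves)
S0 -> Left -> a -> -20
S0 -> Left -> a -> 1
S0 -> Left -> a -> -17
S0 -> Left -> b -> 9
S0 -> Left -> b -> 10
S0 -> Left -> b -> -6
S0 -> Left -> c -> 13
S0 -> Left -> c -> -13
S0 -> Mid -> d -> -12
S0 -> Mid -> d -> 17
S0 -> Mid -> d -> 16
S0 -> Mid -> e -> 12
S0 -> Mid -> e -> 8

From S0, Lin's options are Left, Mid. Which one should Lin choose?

Left

a (Lin): min(-20, 1, -17) = -20
b (Lin): min(9, 10, -6) = -6
c (Lin): min(13, -13) = -13
Left (Jamal): max(-20, -6, -13) = -6
d (Lin): min(-12, 17, 16) = -12
e (Lin): min(12, 8) = 8
Mid (Jamal): max(-12, 8) = 8
S0 (Lin): min(-6, 8) = -6
Lin at S0 wants the lowest of {Left=-6, Mid=8}, so chooses Left.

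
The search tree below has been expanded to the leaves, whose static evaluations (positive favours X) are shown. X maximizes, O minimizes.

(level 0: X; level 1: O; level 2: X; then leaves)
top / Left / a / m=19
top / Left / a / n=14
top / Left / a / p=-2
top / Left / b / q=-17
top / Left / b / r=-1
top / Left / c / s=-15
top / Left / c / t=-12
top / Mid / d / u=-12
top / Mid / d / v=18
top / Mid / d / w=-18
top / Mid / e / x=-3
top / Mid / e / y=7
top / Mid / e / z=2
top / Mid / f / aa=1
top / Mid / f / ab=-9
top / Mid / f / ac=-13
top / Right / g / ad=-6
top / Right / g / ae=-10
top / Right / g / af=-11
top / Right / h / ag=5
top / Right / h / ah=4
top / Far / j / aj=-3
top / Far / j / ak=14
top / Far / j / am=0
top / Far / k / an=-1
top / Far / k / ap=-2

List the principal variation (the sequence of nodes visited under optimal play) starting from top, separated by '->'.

a (X): max(19, 14, -2) = 19
b (X): max(-17, -1) = -1
c (X): max(-15, -12) = -12
Left (O): min(19, -1, -12) = -12
d (X): max(-12, 18, -18) = 18
e (X): max(-3, 7, 2) = 7
f (X): max(1, -9, -13) = 1
Mid (O): min(18, 7, 1) = 1
g (X): max(-6, -10, -11) = -6
h (X): max(5, 4) = 5
Right (O): min(-6, 5) = -6
j (X): max(-3, 14, 0) = 14
k (X): max(-1, -2) = -1
Far (O): min(14, -1) = -1
top (X): max(-12, 1, -6, -1) = 1
At top, X picks Mid (highest: 1).
At Mid, O picks f (lowest: 1).
At f, X picks aa (highest: 1).
Terminal value 1.

top -> Mid -> f -> aa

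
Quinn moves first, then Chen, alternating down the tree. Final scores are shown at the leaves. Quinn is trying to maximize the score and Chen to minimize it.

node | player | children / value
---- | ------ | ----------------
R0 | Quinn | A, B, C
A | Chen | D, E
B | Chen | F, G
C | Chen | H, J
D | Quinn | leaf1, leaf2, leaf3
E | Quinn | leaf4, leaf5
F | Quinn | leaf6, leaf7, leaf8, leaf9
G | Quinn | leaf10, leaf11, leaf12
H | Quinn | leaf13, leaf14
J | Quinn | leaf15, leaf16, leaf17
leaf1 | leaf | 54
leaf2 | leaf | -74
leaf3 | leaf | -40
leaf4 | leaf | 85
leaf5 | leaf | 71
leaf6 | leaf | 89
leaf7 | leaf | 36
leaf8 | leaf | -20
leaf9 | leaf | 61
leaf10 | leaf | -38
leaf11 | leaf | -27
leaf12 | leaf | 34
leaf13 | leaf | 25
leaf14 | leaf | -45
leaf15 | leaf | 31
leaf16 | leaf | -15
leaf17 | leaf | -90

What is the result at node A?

D (Quinn): max(54, -74, -40) = 54
E (Quinn): max(85, 71) = 85
A (Chen): min(54, 85) = 54

54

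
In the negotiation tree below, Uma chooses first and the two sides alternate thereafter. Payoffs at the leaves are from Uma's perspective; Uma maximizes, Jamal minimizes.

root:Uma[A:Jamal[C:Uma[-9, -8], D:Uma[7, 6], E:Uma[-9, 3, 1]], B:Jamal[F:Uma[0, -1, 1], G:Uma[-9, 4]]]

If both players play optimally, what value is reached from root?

C (Uma): max(-9, -8) = -8
D (Uma): max(7, 6) = 7
E (Uma): max(-9, 3, 1) = 3
A (Jamal): min(-8, 7, 3) = -8
F (Uma): max(0, -1, 1) = 1
G (Uma): max(-9, 4) = 4
B (Jamal): min(1, 4) = 1
root (Uma): max(-8, 1) = 1

1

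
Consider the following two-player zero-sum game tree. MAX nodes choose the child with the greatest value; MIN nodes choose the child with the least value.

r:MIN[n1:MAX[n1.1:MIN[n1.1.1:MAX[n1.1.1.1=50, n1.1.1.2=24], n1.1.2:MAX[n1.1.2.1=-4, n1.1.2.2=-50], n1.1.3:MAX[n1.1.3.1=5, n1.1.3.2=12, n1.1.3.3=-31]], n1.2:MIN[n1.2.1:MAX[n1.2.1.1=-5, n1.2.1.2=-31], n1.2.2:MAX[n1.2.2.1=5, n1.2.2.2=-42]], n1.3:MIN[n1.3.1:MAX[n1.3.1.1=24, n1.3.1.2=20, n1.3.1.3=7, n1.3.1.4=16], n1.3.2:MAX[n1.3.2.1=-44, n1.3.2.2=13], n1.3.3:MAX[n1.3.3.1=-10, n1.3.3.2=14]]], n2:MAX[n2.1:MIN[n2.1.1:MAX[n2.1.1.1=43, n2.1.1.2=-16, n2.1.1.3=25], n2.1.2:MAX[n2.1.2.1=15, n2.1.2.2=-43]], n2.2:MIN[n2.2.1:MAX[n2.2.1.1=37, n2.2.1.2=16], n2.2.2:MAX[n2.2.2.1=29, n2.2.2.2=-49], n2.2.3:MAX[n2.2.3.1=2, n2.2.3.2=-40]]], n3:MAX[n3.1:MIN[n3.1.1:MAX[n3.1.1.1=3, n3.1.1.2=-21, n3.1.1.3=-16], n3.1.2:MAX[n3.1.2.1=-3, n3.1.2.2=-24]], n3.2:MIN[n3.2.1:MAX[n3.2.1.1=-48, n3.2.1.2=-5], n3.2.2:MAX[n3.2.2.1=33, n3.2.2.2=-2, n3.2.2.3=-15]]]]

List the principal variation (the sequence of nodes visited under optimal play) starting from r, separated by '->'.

r -> n3 -> n3.1 -> n3.1.2 -> n3.1.2.1

n1.1.1 (MAX): max(50, 24) = 50
n1.1.2 (MAX): max(-4, -50) = -4
n1.1.3 (MAX): max(5, 12, -31) = 12
n1.1 (MIN): min(50, -4, 12) = -4
n1.2.1 (MAX): max(-5, -31) = -5
n1.2.2 (MAX): max(5, -42) = 5
n1.2 (MIN): min(-5, 5) = -5
n1.3.1 (MAX): max(24, 20, 7, 16) = 24
n1.3.2 (MAX): max(-44, 13) = 13
n1.3.3 (MAX): max(-10, 14) = 14
n1.3 (MIN): min(24, 13, 14) = 13
n1 (MAX): max(-4, -5, 13) = 13
n2.1.1 (MAX): max(43, -16, 25) = 43
n2.1.2 (MAX): max(15, -43) = 15
n2.1 (MIN): min(43, 15) = 15
n2.2.1 (MAX): max(37, 16) = 37
n2.2.2 (MAX): max(29, -49) = 29
n2.2.3 (MAX): max(2, -40) = 2
n2.2 (MIN): min(37, 29, 2) = 2
n2 (MAX): max(15, 2) = 15
n3.1.1 (MAX): max(3, -21, -16) = 3
n3.1.2 (MAX): max(-3, -24) = -3
n3.1 (MIN): min(3, -3) = -3
n3.2.1 (MAX): max(-48, -5) = -5
n3.2.2 (MAX): max(33, -2, -15) = 33
n3.2 (MIN): min(-5, 33) = -5
n3 (MAX): max(-3, -5) = -3
r (MIN): min(13, 15, -3) = -3
At r, MIN picks n3 (lowest: -3).
At n3, MAX picks n3.1 (highest: -3).
At n3.1, MIN picks n3.1.2 (lowest: -3).
At n3.1.2, MAX picks n3.1.2.1 (highest: -3).
Terminal value -3.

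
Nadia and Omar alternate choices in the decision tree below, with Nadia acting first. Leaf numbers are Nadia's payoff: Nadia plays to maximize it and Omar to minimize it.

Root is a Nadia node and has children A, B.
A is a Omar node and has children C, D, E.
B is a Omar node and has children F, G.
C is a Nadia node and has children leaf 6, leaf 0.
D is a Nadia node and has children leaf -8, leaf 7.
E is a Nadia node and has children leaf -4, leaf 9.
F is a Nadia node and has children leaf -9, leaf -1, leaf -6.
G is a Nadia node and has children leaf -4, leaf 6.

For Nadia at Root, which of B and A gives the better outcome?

F (Nadia): max(-9, -1, -6) = -1
G (Nadia): max(-4, 6) = 6
B (Omar): min(-1, 6) = -1
C (Nadia): max(6, 0) = 6
D (Nadia): max(-8, 7) = 7
E (Nadia): max(-4, 9) = 9
A (Omar): min(6, 7, 9) = 6
Nadia prefers the higher value; B=-1, A=6. A is better since 6 > -1.

A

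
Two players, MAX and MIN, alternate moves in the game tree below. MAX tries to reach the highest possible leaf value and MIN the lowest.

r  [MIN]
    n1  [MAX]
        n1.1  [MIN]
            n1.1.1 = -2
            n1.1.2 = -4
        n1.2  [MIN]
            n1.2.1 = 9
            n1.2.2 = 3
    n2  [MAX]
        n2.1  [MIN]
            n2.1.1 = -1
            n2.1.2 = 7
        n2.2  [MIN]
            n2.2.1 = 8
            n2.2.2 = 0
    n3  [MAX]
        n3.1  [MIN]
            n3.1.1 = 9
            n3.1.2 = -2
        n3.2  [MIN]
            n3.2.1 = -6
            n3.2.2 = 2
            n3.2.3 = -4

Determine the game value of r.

-2

n1.1 (MIN): min(-2, -4) = -4
n1.2 (MIN): min(9, 3) = 3
n1 (MAX): max(-4, 3) = 3
n2.1 (MIN): min(-1, 7) = -1
n2.2 (MIN): min(8, 0) = 0
n2 (MAX): max(-1, 0) = 0
n3.1 (MIN): min(9, -2) = -2
n3.2 (MIN): min(-6, 2, -4) = -6
n3 (MAX): max(-2, -6) = -2
r (MIN): min(3, 0, -2) = -2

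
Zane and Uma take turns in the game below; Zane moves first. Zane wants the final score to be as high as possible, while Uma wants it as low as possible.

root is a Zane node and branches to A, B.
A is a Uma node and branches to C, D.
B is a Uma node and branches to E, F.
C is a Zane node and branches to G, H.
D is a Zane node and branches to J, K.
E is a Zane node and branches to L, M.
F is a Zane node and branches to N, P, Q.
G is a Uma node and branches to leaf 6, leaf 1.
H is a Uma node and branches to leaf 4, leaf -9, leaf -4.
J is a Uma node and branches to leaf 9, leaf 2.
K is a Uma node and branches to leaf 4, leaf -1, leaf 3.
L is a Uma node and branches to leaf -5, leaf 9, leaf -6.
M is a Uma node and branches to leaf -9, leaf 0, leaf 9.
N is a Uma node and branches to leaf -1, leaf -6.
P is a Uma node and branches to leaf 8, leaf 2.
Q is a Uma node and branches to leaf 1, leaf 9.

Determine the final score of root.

G (Uma): min(6, 1) = 1
H (Uma): min(4, -9, -4) = -9
C (Zane): max(1, -9) = 1
J (Uma): min(9, 2) = 2
K (Uma): min(4, -1, 3) = -1
D (Zane): max(2, -1) = 2
A (Uma): min(1, 2) = 1
L (Uma): min(-5, 9, -6) = -6
M (Uma): min(-9, 0, 9) = -9
E (Zane): max(-6, -9) = -6
N (Uma): min(-1, -6) = -6
P (Uma): min(8, 2) = 2
Q (Uma): min(1, 9) = 1
F (Zane): max(-6, 2, 1) = 2
B (Uma): min(-6, 2) = -6
root (Zane): max(1, -6) = 1

1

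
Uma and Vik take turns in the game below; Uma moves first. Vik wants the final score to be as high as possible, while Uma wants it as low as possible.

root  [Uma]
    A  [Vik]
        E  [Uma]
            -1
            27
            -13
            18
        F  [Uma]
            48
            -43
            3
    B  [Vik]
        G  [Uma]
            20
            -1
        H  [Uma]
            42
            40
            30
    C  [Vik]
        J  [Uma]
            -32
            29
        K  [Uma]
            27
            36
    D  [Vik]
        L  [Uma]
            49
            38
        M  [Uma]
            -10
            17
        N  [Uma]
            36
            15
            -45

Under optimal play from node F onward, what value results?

F (Uma): min(48, -43, 3) = -43

-43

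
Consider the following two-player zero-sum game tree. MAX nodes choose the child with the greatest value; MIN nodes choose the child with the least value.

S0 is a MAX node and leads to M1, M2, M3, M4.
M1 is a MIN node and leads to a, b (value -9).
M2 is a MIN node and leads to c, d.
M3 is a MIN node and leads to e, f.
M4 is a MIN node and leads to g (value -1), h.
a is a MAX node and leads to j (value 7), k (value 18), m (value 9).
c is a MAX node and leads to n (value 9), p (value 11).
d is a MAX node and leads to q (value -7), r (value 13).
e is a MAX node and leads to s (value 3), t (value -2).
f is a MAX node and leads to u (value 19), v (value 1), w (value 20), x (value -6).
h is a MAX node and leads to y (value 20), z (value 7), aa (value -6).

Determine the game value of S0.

a (MAX): max(7, 18, 9) = 18
M1 (MIN): min(18, -9) = -9
c (MAX): max(9, 11) = 11
d (MAX): max(-7, 13) = 13
M2 (MIN): min(11, 13) = 11
e (MAX): max(3, -2) = 3
f (MAX): max(19, 1, 20, -6) = 20
M3 (MIN): min(3, 20) = 3
h (MAX): max(20, 7, -6) = 20
M4 (MIN): min(-1, 20) = -1
S0 (MAX): max(-9, 11, 3, -1) = 11

11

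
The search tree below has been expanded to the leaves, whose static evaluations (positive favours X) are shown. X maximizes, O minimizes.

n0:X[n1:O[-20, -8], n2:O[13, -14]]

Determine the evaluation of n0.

n1 (O): min(-20, -8) = -20
n2 (O): min(13, -14) = -14
n0 (X): max(-20, -14) = -14

-14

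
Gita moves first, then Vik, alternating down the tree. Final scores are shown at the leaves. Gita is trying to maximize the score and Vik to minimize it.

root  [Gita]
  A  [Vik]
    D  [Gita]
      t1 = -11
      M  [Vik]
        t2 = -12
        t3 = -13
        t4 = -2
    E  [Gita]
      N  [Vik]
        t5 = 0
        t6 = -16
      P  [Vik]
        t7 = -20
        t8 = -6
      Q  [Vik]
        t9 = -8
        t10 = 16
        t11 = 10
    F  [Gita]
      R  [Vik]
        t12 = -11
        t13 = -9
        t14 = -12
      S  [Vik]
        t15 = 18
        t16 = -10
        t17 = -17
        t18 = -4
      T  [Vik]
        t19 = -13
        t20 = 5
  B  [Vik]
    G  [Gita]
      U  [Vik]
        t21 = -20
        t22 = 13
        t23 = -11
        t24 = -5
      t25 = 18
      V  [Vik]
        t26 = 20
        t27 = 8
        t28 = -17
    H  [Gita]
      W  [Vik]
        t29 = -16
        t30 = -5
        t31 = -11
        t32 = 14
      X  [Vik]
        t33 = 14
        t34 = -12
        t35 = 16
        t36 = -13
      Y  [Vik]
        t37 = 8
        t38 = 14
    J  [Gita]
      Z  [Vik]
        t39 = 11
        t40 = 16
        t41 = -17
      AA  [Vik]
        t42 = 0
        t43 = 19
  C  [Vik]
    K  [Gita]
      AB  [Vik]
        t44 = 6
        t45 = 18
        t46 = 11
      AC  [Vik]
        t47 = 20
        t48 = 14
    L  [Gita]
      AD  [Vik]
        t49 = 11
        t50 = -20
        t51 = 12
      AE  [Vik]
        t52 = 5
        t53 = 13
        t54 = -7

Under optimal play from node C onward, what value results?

AB (Vik): min(6, 18, 11) = 6
AC (Vik): min(20, 14) = 14
K (Gita): max(6, 14) = 14
AD (Vik): min(11, -20, 12) = -20
AE (Vik): min(5, 13, -7) = -7
L (Gita): max(-20, -7) = -7
C (Vik): min(14, -7) = -7

-7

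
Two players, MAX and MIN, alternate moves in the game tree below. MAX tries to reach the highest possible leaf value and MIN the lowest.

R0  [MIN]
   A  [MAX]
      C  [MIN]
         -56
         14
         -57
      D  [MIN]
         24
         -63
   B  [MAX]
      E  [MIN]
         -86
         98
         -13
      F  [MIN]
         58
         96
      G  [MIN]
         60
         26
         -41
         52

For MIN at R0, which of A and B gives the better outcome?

C (MIN): min(-56, 14, -57) = -57
D (MIN): min(24, -63) = -63
A (MAX): max(-57, -63) = -57
E (MIN): min(-86, 98, -13) = -86
F (MIN): min(58, 96) = 58
G (MIN): min(60, 26, -41, 52) = -41
B (MAX): max(-86, 58, -41) = 58
MIN prefers the lower value; A=-57, B=58. A is better since -57 < 58.

A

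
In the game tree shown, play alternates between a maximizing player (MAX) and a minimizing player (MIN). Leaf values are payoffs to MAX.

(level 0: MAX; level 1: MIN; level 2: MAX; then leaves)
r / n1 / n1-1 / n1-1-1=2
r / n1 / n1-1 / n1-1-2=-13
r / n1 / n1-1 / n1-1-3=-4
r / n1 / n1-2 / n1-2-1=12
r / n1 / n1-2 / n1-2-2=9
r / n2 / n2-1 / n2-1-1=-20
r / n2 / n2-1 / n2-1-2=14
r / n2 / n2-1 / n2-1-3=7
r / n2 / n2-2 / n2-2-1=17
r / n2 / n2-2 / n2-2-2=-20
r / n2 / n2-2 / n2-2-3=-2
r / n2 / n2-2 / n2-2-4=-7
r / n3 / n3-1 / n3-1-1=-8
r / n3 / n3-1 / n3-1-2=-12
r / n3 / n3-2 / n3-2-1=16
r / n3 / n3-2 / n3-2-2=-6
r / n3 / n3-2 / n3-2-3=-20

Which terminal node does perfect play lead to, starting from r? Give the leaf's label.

n2-1-2

n1-1 (MAX): max(2, -13, -4) = 2
n1-2 (MAX): max(12, 9) = 12
n1 (MIN): min(2, 12) = 2
n2-1 (MAX): max(-20, 14, 7) = 14
n2-2 (MAX): max(17, -20, -2, -7) = 17
n2 (MIN): min(14, 17) = 14
n3-1 (MAX): max(-8, -12) = -8
n3-2 (MAX): max(16, -6, -20) = 16
n3 (MIN): min(-8, 16) = -8
r (MAX): max(2, 14, -8) = 14
At r, MAX picks n2 (highest: 14).
At n2, MIN picks n2-1 (lowest: 14).
At n2-1, MAX picks n2-1-2 (highest: 14).
Terminal value 14.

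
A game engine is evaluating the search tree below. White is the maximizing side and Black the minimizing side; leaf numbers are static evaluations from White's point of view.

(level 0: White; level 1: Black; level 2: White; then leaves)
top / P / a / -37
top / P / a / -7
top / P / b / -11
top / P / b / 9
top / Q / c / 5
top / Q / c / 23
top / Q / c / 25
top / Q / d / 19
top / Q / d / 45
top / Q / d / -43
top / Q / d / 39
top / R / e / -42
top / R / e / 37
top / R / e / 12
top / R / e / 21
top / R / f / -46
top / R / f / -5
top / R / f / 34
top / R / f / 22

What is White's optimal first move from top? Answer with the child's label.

a (White): max(-37, -7) = -7
b (White): max(-11, 9) = 9
P (Black): min(-7, 9) = -7
c (White): max(5, 23, 25) = 25
d (White): max(19, 45, -43, 39) = 45
Q (Black): min(25, 45) = 25
e (White): max(-42, 37, 12, 21) = 37
f (White): max(-46, -5, 34, 22) = 34
R (Black): min(37, 34) = 34
top (White): max(-7, 25, 34) = 34
White at top wants the highest of {P=-7, Q=25, R=34}, so chooses R.

R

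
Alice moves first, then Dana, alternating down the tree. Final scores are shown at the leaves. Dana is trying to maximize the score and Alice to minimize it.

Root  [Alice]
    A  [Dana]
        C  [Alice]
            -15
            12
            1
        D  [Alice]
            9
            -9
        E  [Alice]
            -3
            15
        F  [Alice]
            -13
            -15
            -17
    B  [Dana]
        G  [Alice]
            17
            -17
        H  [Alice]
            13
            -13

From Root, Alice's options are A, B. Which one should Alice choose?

B

C (Alice): min(-15, 12, 1) = -15
D (Alice): min(9, -9) = -9
E (Alice): min(-3, 15) = -3
F (Alice): min(-13, -15, -17) = -17
A (Dana): max(-15, -9, -3, -17) = -3
G (Alice): min(17, -17) = -17
H (Alice): min(13, -13) = -13
B (Dana): max(-17, -13) = -13
Root (Alice): min(-3, -13) = -13
Alice at Root wants the lowest of {A=-3, B=-13}, so chooses B.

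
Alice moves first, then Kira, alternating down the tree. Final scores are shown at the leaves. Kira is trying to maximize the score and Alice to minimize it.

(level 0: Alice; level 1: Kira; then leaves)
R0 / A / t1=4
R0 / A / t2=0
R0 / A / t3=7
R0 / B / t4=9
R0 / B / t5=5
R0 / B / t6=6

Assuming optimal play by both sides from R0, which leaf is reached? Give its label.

t3

A (Kira): max(4, 0, 7) = 7
B (Kira): max(9, 5, 6) = 9
R0 (Alice): min(7, 9) = 7
At R0, Alice picks A (lowest: 7).
At A, Kira picks t3 (highest: 7).
Terminal value 7.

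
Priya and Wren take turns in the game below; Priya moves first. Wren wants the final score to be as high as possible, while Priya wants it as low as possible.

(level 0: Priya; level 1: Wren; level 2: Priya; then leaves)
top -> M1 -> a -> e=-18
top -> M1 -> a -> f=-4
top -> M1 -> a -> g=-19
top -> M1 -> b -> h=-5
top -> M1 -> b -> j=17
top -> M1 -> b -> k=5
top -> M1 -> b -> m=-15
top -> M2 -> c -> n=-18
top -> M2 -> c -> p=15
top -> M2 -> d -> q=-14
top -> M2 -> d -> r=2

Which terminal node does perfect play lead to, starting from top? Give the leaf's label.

a (Priya): min(-18, -4, -19) = -19
b (Priya): min(-5, 17, 5, -15) = -15
M1 (Wren): max(-19, -15) = -15
c (Priya): min(-18, 15) = -18
d (Priya): min(-14, 2) = -14
M2 (Wren): max(-18, -14) = -14
top (Priya): min(-15, -14) = -15
At top, Priya picks M1 (lowest: -15).
At M1, Wren picks b (highest: -15).
At b, Priya picks m (lowest: -15).
Terminal value -15.

m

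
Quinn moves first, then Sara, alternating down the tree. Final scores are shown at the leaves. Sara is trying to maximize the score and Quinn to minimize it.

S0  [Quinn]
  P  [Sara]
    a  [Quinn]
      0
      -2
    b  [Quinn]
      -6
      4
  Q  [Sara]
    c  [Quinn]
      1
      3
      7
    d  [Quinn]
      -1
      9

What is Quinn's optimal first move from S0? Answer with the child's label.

P

a (Quinn): min(0, -2) = -2
b (Quinn): min(-6, 4) = -6
P (Sara): max(-2, -6) = -2
c (Quinn): min(1, 3, 7) = 1
d (Quinn): min(-1, 9) = -1
Q (Sara): max(1, -1) = 1
S0 (Quinn): min(-2, 1) = -2
Quinn at S0 wants the lowest of {P=-2, Q=1}, so chooses P.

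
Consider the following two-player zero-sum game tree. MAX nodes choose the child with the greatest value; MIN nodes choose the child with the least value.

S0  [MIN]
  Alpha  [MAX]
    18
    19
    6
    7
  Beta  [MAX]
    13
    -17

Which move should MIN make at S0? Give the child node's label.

Alpha (MAX): max(18, 19, 6, 7) = 19
Beta (MAX): max(13, -17) = 13
S0 (MIN): min(19, 13) = 13
MIN at S0 wants the lowest of {Alpha=19, Beta=13}, so chooses Beta.

Beta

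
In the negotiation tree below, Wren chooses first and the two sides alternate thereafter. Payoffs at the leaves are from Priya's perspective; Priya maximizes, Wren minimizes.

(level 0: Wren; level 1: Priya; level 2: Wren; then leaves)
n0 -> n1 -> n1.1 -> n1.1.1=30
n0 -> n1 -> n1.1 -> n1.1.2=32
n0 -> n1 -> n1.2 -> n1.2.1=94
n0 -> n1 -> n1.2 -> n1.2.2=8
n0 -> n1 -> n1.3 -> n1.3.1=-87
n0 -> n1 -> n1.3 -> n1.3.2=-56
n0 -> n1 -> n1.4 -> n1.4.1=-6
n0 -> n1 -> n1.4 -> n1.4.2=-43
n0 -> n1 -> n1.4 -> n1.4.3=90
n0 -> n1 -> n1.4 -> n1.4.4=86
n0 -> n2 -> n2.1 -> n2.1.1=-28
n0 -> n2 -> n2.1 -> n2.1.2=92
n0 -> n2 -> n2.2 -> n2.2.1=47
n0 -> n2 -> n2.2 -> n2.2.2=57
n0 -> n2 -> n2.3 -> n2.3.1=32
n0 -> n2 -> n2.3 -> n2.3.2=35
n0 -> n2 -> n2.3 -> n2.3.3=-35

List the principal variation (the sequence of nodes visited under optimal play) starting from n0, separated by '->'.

n0 -> n1 -> n1.1 -> n1.1.1

n1.1 (Wren): min(30, 32) = 30
n1.2 (Wren): min(94, 8) = 8
n1.3 (Wren): min(-87, -56) = -87
n1.4 (Wren): min(-6, -43, 90, 86) = -43
n1 (Priya): max(30, 8, -87, -43) = 30
n2.1 (Wren): min(-28, 92) = -28
n2.2 (Wren): min(47, 57) = 47
n2.3 (Wren): min(32, 35, -35) = -35
n2 (Priya): max(-28, 47, -35) = 47
n0 (Wren): min(30, 47) = 30
At n0, Wren picks n1 (lowest: 30).
At n1, Priya picks n1.1 (highest: 30).
At n1.1, Wren picks n1.1.1 (lowest: 30).
Terminal value 30.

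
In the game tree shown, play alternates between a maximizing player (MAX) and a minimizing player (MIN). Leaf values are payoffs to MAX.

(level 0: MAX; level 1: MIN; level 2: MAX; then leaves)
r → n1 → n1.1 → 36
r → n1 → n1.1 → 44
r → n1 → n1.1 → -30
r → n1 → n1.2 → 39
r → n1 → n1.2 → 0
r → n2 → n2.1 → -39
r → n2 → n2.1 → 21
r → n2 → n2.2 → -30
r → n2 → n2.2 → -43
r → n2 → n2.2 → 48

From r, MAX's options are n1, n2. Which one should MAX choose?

n1

n1.1 (MAX): max(36, 44, -30) = 44
n1.2 (MAX): max(39, 0) = 39
n1 (MIN): min(44, 39) = 39
n2.1 (MAX): max(-39, 21) = 21
n2.2 (MAX): max(-30, -43, 48) = 48
n2 (MIN): min(21, 48) = 21
r (MAX): max(39, 21) = 39
MAX at r wants the highest of {n1=39, n2=21}, so chooses n1.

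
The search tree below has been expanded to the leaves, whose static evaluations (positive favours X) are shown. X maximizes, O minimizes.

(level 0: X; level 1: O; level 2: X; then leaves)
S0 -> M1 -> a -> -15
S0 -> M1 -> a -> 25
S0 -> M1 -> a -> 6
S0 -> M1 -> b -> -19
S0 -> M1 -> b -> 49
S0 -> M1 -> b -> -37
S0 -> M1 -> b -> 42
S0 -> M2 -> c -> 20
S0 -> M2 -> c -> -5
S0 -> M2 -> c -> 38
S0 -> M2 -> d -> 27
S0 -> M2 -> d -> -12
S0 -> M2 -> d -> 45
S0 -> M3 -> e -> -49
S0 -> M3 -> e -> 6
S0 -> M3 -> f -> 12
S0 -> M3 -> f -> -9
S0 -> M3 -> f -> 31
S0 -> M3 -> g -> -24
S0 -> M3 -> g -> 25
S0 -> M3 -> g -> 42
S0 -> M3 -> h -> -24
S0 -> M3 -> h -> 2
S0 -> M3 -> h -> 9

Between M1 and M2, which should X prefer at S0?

a (X): max(-15, 25, 6) = 25
b (X): max(-19, 49, -37, 42) = 49
M1 (O): min(25, 49) = 25
c (X): max(20, -5, 38) = 38
d (X): max(27, -12, 45) = 45
M2 (O): min(38, 45) = 38
X prefers the higher value; M1=25, M2=38. M2 is better since 38 > 25.

M2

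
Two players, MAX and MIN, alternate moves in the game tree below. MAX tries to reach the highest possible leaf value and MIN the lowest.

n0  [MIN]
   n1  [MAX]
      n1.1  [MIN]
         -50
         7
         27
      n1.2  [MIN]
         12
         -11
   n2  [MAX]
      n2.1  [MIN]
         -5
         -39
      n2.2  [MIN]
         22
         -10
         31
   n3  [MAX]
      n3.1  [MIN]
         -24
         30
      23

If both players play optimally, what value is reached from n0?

-11

n1.1 (MIN): min(-50, 7, 27) = -50
n1.2 (MIN): min(12, -11) = -11
n1 (MAX): max(-50, -11) = -11
n2.1 (MIN): min(-5, -39) = -39
n2.2 (MIN): min(22, -10, 31) = -10
n2 (MAX): max(-39, -10) = -10
n3.1 (MIN): min(-24, 30) = -24
n3 (MAX): max(-24, 23) = 23
n0 (MIN): min(-11, -10, 23) = -11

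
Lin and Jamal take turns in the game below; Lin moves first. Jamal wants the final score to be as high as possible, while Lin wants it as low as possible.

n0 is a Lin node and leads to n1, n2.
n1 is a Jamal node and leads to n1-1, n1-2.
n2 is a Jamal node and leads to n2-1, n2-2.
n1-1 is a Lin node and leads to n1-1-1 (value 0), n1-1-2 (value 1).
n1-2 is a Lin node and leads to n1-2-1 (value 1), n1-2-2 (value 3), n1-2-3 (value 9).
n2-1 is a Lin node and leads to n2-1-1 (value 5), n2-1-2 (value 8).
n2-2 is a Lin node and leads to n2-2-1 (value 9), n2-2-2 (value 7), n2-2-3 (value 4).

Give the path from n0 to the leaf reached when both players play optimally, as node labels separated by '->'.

n1-1 (Lin): min(0, 1) = 0
n1-2 (Lin): min(1, 3, 9) = 1
n1 (Jamal): max(0, 1) = 1
n2-1 (Lin): min(5, 8) = 5
n2-2 (Lin): min(9, 7, 4) = 4
n2 (Jamal): max(5, 4) = 5
n0 (Lin): min(1, 5) = 1
At n0, Lin picks n1 (lowest: 1).
At n1, Jamal picks n1-2 (highest: 1).
At n1-2, Lin picks n1-2-1 (lowest: 1).
Terminal value 1.

n0 -> n1 -> n1-2 -> n1-2-1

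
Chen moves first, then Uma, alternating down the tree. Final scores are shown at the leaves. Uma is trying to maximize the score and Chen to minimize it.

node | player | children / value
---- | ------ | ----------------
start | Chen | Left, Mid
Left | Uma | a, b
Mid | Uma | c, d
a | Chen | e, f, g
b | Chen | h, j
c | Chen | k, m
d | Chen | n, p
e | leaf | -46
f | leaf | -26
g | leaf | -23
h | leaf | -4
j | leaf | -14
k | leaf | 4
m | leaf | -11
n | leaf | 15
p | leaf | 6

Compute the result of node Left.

a (Chen): min(-46, -26, -23) = -46
b (Chen): min(-4, -14) = -14
Left (Uma): max(-46, -14) = -14

-14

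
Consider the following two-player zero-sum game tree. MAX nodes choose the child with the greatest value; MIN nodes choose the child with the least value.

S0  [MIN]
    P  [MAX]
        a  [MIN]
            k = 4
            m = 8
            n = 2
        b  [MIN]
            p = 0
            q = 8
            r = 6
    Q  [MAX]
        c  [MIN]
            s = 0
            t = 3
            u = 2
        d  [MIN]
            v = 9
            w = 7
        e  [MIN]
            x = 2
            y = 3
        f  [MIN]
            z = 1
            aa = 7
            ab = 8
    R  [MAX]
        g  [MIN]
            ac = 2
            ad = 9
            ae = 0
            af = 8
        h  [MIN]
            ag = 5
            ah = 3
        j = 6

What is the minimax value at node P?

a (MIN): min(4, 8, 2) = 2
b (MIN): min(0, 8, 6) = 0
P (MAX): max(2, 0) = 2

2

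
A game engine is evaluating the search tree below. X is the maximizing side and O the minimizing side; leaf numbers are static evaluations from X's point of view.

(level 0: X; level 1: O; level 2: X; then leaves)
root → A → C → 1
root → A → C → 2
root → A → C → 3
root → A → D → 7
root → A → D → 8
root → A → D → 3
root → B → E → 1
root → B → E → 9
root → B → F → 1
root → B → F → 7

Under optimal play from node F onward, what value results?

7

F (X): max(1, 7) = 7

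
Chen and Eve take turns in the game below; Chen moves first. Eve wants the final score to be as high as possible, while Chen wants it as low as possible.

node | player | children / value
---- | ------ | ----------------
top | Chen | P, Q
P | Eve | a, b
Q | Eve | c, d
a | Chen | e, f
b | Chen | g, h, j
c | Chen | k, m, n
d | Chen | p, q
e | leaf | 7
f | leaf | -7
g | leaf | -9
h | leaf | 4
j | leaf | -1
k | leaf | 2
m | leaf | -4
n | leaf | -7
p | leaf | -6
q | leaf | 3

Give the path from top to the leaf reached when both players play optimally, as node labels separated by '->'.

top -> P -> a -> f

a (Chen): min(7, -7) = -7
b (Chen): min(-9, 4, -1) = -9
P (Eve): max(-7, -9) = -7
c (Chen): min(2, -4, -7) = -7
d (Chen): min(-6, 3) = -6
Q (Eve): max(-7, -6) = -6
top (Chen): min(-7, -6) = -7
At top, Chen picks P (lowest: -7).
At P, Eve picks a (highest: -7).
At a, Chen picks f (lowest: -7).
Terminal value -7.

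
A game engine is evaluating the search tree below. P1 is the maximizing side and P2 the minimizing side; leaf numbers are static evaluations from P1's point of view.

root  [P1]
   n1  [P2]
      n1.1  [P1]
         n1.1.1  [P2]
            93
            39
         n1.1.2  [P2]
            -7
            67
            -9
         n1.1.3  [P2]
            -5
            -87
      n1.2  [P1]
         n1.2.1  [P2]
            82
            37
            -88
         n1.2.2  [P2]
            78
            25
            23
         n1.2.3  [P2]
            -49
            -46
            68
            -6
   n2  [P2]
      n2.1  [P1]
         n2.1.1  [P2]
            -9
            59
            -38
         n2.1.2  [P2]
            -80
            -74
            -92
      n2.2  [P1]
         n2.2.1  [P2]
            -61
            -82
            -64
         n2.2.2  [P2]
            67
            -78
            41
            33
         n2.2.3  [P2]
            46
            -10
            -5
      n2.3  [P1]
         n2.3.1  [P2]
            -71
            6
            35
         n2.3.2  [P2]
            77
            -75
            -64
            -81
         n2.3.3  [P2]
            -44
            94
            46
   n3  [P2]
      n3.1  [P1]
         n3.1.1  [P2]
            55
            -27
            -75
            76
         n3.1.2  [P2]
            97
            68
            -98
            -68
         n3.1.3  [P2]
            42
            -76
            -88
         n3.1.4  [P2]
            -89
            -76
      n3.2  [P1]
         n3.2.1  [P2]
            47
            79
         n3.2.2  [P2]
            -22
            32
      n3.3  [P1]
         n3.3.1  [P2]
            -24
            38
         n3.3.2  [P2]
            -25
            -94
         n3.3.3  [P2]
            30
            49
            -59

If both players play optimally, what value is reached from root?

23

n1.1.1 (P2): min(93, 39) = 39
n1.1.2 (P2): min(-7, 67, -9) = -9
n1.1.3 (P2): min(-5, -87) = -87
n1.1 (P1): max(39, -9, -87) = 39
n1.2.1 (P2): min(82, 37, -88) = -88
n1.2.2 (P2): min(78, 25, 23) = 23
n1.2.3 (P2): min(-49, -46, 68, -6) = -49
n1.2 (P1): max(-88, 23, -49) = 23
n1 (P2): min(39, 23) = 23
n2.1.1 (P2): min(-9, 59, -38) = -38
n2.1.2 (P2): min(-80, -74, -92) = -92
n2.1 (P1): max(-38, -92) = -38
n2.2.1 (P2): min(-61, -82, -64) = -82
n2.2.2 (P2): min(67, -78, 41, 33) = -78
n2.2.3 (P2): min(46, -10, -5) = -10
n2.2 (P1): max(-82, -78, -10) = -10
n2.3.1 (P2): min(-71, 6, 35) = -71
n2.3.2 (P2): min(77, -75, -64, -81) = -81
n2.3.3 (P2): min(-44, 94, 46) = -44
n2.3 (P1): max(-71, -81, -44) = -44
n2 (P2): min(-38, -10, -44) = -44
n3.1.1 (P2): min(55, -27, -75, 76) = -75
n3.1.2 (P2): min(97, 68, -98, -68) = -98
n3.1.3 (P2): min(42, -76, -88) = -88
n3.1.4 (P2): min(-89, -76) = -89
n3.1 (P1): max(-75, -98, -88, -89) = -75
n3.2.1 (P2): min(47, 79) = 47
n3.2.2 (P2): min(-22, 32) = -22
n3.2 (P1): max(47, -22) = 47
n3.3.1 (P2): min(-24, 38) = -24
n3.3.2 (P2): min(-25, -94) = -94
n3.3.3 (P2): min(30, 49, -59) = -59
n3.3 (P1): max(-24, -94, -59) = -24
n3 (P2): min(-75, 47, -24) = -75
root (P1): max(23, -44, -75) = 23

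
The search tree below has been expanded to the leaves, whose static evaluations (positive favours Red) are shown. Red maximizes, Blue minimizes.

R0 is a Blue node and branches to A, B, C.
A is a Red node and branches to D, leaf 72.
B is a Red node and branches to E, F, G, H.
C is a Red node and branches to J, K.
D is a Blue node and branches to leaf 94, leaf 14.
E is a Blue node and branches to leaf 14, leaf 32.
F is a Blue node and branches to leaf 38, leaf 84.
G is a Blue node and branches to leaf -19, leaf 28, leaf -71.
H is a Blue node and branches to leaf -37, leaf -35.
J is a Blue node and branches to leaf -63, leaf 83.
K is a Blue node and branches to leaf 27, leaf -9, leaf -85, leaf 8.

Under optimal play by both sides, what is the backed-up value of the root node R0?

D (Blue): min(94, 14) = 14
A (Red): max(14, 72) = 72
E (Blue): min(14, 32) = 14
F (Blue): min(38, 84) = 38
G (Blue): min(-19, 28, -71) = -71
H (Blue): min(-37, -35) = -37
B (Red): max(14, 38, -71, -37) = 38
J (Blue): min(-63, 83) = -63
K (Blue): min(27, -9, -85, 8) = -85
C (Red): max(-63, -85) = -63
R0 (Blue): min(72, 38, -63) = -63

-63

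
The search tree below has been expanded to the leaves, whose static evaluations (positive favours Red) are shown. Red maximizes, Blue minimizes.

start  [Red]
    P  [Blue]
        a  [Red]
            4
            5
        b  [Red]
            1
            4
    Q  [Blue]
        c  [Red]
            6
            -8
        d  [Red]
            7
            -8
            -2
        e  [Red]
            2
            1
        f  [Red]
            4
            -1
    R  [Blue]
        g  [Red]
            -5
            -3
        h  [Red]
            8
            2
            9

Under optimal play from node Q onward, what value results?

c (Red): max(6, -8) = 6
d (Red): max(7, -8, -2) = 7
e (Red): max(2, 1) = 2
f (Red): max(4, -1) = 4
Q (Blue): min(6, 7, 2, 4) = 2

2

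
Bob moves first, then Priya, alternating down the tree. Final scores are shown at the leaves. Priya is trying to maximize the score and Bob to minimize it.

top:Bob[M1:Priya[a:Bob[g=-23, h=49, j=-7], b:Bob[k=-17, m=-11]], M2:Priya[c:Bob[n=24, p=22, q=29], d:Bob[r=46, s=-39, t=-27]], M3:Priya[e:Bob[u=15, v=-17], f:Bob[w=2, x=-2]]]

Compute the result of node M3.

e (Bob): min(15, -17) = -17
f (Bob): min(2, -2) = -2
M3 (Priya): max(-17, -2) = -2

-2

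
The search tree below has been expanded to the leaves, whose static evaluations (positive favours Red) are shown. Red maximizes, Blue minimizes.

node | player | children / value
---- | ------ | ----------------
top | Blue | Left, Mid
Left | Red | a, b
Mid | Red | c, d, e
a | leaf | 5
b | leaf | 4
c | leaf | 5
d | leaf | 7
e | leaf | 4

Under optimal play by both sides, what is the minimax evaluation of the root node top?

5

Left (Red): max(5, 4) = 5
Mid (Red): max(5, 7, 4) = 7
top (Blue): min(5, 7) = 5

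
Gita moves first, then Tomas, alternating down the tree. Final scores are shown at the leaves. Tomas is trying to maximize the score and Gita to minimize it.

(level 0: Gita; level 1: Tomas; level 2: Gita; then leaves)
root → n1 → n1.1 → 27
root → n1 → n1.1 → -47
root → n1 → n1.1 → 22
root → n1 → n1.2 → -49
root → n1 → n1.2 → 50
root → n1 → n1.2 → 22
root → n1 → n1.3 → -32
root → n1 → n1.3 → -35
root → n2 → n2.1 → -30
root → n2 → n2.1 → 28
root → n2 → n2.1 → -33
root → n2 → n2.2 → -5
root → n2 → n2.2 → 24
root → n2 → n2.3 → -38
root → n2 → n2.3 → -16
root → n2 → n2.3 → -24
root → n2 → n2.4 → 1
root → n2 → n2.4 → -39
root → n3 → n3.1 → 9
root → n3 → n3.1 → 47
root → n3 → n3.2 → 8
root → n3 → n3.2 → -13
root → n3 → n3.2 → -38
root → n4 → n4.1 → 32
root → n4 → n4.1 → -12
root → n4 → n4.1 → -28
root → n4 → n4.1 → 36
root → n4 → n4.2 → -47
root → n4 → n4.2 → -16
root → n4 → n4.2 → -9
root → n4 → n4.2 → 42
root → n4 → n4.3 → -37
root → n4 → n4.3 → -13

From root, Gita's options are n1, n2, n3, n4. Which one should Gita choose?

n1

n1.1 (Gita): min(27, -47, 22) = -47
n1.2 (Gita): min(-49, 50, 22) = -49
n1.3 (Gita): min(-32, -35) = -35
n1 (Tomas): max(-47, -49, -35) = -35
n2.1 (Gita): min(-30, 28, -33) = -33
n2.2 (Gita): min(-5, 24) = -5
n2.3 (Gita): min(-38, -16, -24) = -38
n2.4 (Gita): min(1, -39) = -39
n2 (Tomas): max(-33, -5, -38, -39) = -5
n3.1 (Gita): min(9, 47) = 9
n3.2 (Gita): min(8, -13, -38) = -38
n3 (Tomas): max(9, -38) = 9
n4.1 (Gita): min(32, -12, -28, 36) = -28
n4.2 (Gita): min(-47, -16, -9, 42) = -47
n4.3 (Gita): min(-37, -13) = -37
n4 (Tomas): max(-28, -47, -37) = -28
root (Gita): min(-35, -5, 9, -28) = -35
Gita at root wants the lowest of {n1=-35, n2=-5, n3=9, n4=-28}, so chooses n1.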